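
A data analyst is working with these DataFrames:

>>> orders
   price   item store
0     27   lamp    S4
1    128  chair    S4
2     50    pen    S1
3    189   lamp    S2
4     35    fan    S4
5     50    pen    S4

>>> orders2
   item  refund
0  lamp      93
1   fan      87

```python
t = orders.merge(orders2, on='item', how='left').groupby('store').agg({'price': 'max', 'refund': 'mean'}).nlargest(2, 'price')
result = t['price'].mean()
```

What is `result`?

merge on 'item' (how='left') → 6 rows:
   price   item store  refund
0     27   lamp    S4    93.0
1    128  chair    S4     NaN
2     50    pen    S1     NaN
3    189   lamp    S2    93.0
4     35    fan    S4    87.0
5     50    pen    S4     NaN
group by store: max(price), mean(refund):
       price  refund
store               
S1        50     NaN
S2       189    93.0
S4       128    90.0
take 2 rows with largest price:
       price  refund
store               
S2       189    93.0
S4       128    90.0
Finally, mean of column 'price' = 158.5.

158.5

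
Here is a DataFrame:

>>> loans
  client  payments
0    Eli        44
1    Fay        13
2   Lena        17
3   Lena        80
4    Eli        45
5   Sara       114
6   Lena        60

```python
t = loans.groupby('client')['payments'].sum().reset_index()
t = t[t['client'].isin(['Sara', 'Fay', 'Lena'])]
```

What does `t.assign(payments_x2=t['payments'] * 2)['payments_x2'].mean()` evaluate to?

group by client, sum of payments:
client
Eli      89
Fay      13
Lena    157
Sara    114
Name: payments, dtype: int64
reset_index():
  client  payments
0    Eli        89
1    Fay        13
2   Lena       157
3   Sara       114
filter rows where client in ['Sara', 'Fay', 'Lena']:
  client  payments
1    Fay        13
2   Lena       157
3   Sara       114
add column payments_x2 = t['payments'] * 2:
  client  payments  payments_x2
1    Fay        13           26
2   Lena       157          314
3   Sara       114          228

189.333333333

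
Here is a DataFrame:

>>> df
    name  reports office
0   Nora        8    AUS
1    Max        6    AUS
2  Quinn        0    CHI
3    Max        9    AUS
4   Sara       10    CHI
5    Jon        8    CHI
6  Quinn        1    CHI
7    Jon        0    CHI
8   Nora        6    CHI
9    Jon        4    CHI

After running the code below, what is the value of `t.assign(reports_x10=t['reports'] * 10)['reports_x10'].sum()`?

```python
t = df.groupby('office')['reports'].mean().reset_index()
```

118.095238095

group by office, mean of reports:
office
AUS    7.666667
CHI    4.142857
Name: reports, dtype: float64
reset_index():
  office   reports
0    AUS  7.666667
1    CHI  4.142857
add column reports_x10 = t['reports'] * 10:
  office   reports  reports_x10
0    AUS  7.666667    76.666667
1    CHI  4.142857    41.428571
The sum of column 'reports_x10' is 118.095238095.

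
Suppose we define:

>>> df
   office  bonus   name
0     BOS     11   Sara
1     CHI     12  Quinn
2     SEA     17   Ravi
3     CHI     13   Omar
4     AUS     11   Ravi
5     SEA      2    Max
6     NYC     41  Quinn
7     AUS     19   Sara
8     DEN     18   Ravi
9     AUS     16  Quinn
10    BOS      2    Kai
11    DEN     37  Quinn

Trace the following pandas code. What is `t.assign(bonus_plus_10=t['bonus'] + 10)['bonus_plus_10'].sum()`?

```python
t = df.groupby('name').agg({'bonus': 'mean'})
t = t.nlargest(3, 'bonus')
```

group by name, mean of bonus:
           bonus
name            
Kai     2.000000
Max     2.000000
Omar   13.000000
Quinn  26.500000
Ravi   15.333333
Sara   15.000000
take 3 rows with largest bonus:
           bonus
name            
Quinn  26.500000
Ravi   15.333333
Sara   15.000000
add column bonus_plus_10 = t['bonus'] + 10:
           bonus  bonus_plus_10
name                           
Quinn  26.500000      36.500000
Ravi   15.333333      25.333333
Sara   15.000000      25.000000

86.8333333333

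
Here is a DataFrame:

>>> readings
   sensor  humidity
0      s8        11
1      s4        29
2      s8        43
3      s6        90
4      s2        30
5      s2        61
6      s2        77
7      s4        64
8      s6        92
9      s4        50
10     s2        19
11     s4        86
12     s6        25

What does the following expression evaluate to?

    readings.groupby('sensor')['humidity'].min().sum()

group by sensor, min of humidity:
sensor
s2    19
s4    29
s6    25
s8    11
Name: humidity, dtype: int64

84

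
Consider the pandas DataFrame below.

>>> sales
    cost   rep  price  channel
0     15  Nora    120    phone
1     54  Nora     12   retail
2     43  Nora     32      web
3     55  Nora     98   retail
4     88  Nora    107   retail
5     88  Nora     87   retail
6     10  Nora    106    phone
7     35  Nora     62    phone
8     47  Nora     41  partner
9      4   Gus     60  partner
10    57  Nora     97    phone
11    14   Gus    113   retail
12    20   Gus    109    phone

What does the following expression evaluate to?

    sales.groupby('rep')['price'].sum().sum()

1044

group by rep, sum of price:
rep
Gus     282
Nora    762
Name: price, dtype: int64
The sum of the resulting series is 1044.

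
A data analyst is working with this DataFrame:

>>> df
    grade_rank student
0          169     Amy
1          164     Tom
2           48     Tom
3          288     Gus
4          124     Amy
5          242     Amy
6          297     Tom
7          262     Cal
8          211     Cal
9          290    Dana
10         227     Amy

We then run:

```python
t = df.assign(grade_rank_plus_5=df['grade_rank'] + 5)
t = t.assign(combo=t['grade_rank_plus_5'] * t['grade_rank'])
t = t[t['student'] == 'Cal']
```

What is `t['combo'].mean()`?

57765.0

add column grade_rank_plus_5 = df['grade_rank'] + 5:
    grade_rank student  grade_rank_plus_5
0          169     Amy                174
1          164     Tom                169
2           48     Tom                 53
3          288     Gus                293
4          124     Amy                129
5          242     Amy                247
6          297     Tom                302
7          262     Cal                267
8          211     Cal                216
9          290    Dana                295
10         227     Amy                232
add column combo = t['grade_rank_plus_5'] * t['grade_rank']:
    grade_rank student  grade_rank_plus_5  combo
0          169     Amy                174  29406
1          164     Tom                169  27716
2           48     Tom                 53   2544
3          288     Gus                293  84384
4          124     Amy                129  15996
5          242     Amy                247  59774
6          297     Tom                302  89694
7          262     Cal                267  69954
8          211     Cal                216  45576
9          290    Dana                295  85550
10         227     Amy                232  52664
filter rows where student == 'Cal':
   grade_rank student  grade_rank_plus_5  combo
7         262     Cal                267  69954
8         211     Cal                216  45576
The mean of column 'combo' is 57765.0.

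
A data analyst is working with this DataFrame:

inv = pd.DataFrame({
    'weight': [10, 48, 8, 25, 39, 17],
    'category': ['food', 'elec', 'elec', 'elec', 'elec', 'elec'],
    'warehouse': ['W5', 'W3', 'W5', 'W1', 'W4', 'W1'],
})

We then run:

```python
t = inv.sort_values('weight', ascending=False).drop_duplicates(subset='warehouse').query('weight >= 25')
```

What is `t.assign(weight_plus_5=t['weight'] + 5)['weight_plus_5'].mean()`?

42.3333333333

sort by weight descending:
   weight category warehouse
1      48     elec        W3
4      39     elec        W4
3      25     elec        W1
5      17     elec        W1
0      10     food        W5
2       8     elec        W5
drop duplicate warehouse (keep=first):
   weight category warehouse
1      48     elec        W3
4      39     elec        W4
3      25     elec        W1
0      10     food        W5
filter rows where weight >= 25:
   weight category warehouse
1      48     elec        W3
4      39     elec        W4
3      25     elec        W1
add column weight_plus_5 = t['weight'] + 5:
   weight category warehouse  weight_plus_5
1      48     elec        W3             53
4      39     elec        W4             44
3      25     elec        W1             30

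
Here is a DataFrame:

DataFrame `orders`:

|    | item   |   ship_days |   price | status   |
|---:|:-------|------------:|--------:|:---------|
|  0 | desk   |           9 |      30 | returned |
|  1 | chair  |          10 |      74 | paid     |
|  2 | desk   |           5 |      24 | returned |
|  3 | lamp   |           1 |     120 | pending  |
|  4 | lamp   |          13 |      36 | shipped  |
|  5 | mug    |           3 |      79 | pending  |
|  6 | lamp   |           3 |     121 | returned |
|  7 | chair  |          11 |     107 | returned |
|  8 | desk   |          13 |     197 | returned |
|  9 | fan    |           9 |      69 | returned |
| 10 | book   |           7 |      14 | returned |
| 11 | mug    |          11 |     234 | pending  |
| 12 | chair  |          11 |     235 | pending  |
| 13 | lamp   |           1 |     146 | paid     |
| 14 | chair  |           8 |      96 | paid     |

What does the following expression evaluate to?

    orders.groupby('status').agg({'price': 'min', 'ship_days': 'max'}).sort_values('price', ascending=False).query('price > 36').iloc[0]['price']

group by status: min(price), max(ship_days):
          price  ship_days
status                    
paid         74         10
pending      79         11
returned     14         13
shipped      36         13
sort by price descending:
          price  ship_days
status                    
pending      79         11
paid         74         10
shipped      36         13
returned     14         13
filter rows where price > 36:
         price  ship_days
status                   
pending     79         11
paid        74         10
Taking the value at position 0, column 'price' gives 79.

79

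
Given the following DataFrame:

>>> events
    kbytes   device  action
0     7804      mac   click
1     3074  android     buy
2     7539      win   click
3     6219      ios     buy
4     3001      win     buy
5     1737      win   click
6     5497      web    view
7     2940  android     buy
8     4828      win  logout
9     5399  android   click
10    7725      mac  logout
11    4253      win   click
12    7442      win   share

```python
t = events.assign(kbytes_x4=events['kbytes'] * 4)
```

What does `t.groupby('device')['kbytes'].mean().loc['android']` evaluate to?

3804.33333333

add column kbytes_x4 = events['kbytes'] * 4:
    kbytes   device  action  kbytes_x4
0     7804      mac   click      31216
1     3074  android     buy      12296
2     7539      win   click      30156
3     6219      ios     buy      24876
4     3001      win     buy      12004
5     1737      win   click       6948
6     5497      web    view      21988
7     2940  android     buy      11760
8     4828      win  logout      19312
9     5399  android   click      21596
10    7725      mac  logout      30900
11    4253      win   click      17012
12    7442      win   share      29768
group by device, mean of kbytes:
device
android    3804.333333
ios        6219.000000
mac        7764.500000
web        5497.000000
win        4800.000000
Name: kbytes, dtype: float64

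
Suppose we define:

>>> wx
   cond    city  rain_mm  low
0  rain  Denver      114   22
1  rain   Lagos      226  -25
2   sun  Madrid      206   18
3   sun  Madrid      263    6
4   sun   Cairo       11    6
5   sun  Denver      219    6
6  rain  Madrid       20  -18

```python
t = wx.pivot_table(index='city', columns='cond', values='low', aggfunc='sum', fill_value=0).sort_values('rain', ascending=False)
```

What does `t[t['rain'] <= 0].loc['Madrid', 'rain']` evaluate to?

-18

pivot: rows=city, cols=cond, sum(low):
cond    rain  sun
city             
Cairo      0    6
Denver    22    6
Lagos    -25    0
Madrid   -18   24
sort by rain descending:
cond    rain  sun
city             
Denver    22    6
Cairo      0    6
Madrid   -18   24
Lagos    -25    0
filter rows where rain <= 0:
cond    rain  sun
city             
Cairo      0    6
Madrid   -18   24
Lagos    -25    0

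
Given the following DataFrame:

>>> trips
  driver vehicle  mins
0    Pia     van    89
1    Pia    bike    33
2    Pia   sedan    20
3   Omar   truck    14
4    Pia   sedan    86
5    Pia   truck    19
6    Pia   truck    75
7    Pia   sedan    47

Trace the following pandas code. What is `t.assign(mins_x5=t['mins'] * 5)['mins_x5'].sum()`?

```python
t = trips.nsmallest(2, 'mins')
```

165

take 2 rows with smallest mins:
  driver vehicle  mins
3   Omar   truck    14
5    Pia   truck    19
add column mins_x5 = t['mins'] * 5:
  driver vehicle  mins  mins_x5
3   Omar   truck    14       70
5    Pia   truck    19       95
So sum() = 165.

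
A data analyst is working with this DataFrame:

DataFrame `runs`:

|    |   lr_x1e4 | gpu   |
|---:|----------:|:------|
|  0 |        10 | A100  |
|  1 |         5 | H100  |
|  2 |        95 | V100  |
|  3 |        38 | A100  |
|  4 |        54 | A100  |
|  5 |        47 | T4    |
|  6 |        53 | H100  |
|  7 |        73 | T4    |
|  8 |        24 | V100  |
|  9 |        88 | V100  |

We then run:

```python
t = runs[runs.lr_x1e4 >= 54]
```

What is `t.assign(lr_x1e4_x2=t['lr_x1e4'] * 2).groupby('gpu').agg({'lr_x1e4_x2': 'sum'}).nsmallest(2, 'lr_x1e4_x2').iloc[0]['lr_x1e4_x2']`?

108

filter rows where lr_x1e4 >= 54:
   lr_x1e4   gpu
2       95  V100
4       54  A100
7       73    T4
9       88  V100
add column lr_x1e4_x2 = t['lr_x1e4'] * 2:
   lr_x1e4   gpu  lr_x1e4_x2
2       95  V100         190
4       54  A100         108
7       73    T4         146
9       88  V100         176
group by gpu, sum of lr_x1e4_x2:
      lr_x1e4_x2
gpu             
A100         108
T4           146
V100         366
take 2 rows with smallest lr_x1e4_x2:
      lr_x1e4_x2
gpu             
A100         108
T4           146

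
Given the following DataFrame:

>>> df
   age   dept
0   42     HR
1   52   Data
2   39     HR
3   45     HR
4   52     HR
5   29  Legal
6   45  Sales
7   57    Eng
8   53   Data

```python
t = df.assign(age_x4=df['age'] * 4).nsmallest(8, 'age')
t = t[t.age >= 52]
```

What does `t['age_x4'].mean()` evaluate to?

209.333333333

add column age_x4 = df['age'] * 4:
   age   dept  age_x4
0   42     HR     168
1   52   Data     208
2   39     HR     156
3   45     HR     180
4   52     HR     208
5   29  Legal     116
6   45  Sales     180
7   57    Eng     228
8   53   Data     212
take 8 rows with smallest age:
   age   dept  age_x4
5   29  Legal     116
2   39     HR     156
0   42     HR     168
3   45     HR     180
6   45  Sales     180
1   52   Data     208
4   52     HR     208
8   53   Data     212
filter rows where age >= 52:
   age  dept  age_x4
1   52  Data     208
4   52    HR     208
8   53  Data     212
Reading off the mean of column 'age_x4', we get 209.333333333.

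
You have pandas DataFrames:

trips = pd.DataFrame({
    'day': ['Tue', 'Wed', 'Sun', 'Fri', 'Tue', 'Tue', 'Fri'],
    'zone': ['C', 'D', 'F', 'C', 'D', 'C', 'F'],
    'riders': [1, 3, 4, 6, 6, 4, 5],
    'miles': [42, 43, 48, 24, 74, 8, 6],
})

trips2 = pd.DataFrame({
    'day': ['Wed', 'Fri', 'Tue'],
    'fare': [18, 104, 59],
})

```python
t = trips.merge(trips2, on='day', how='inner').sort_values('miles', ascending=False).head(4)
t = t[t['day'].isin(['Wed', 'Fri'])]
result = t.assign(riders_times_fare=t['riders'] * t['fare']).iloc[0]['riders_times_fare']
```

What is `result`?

merge on 'day' (how='inner') → 6 rows:
   day zone  riders  miles  fare
0  Tue    C       1     42    59
1  Wed    D       3     43    18
2  Fri    C       6     24   104
3  Tue    D       6     74    59
4  Tue    C       4      8    59
5  Fri    F       5      6   104
sort by miles descending:
   day zone  riders  miles  fare
3  Tue    D       6     74    59
1  Wed    D       3     43    18
0  Tue    C       1     42    59
2  Fri    C       6     24   104
4  Tue    C       4      8    59
5  Fri    F       5      6   104
take first 4 rows:
   day zone  riders  miles  fare
3  Tue    D       6     74    59
1  Wed    D       3     43    18
0  Tue    C       1     42    59
2  Fri    C       6     24   104
filter rows where day in ['Wed', 'Fri']:
   day zone  riders  miles  fare
1  Wed    D       3     43    18
2  Fri    C       6     24   104
add column riders_times_fare = t['riders'] * t['fare']:
   day zone  riders  miles  fare  riders_times_fare
1  Wed    D       3     43    18                 54
2  Fri    C       6     24   104                624
So iloc[0]['riders_times_fare'] = 54.

54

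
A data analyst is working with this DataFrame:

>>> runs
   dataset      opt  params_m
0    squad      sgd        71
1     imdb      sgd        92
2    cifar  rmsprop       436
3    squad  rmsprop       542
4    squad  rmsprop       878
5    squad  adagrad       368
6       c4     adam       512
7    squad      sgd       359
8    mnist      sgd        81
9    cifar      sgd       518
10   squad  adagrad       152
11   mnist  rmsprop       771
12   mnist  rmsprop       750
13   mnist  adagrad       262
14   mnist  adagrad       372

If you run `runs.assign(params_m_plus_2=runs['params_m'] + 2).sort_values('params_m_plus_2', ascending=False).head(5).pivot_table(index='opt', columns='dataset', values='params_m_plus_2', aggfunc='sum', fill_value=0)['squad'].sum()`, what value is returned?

add column params_m_plus_2 = runs['params_m'] + 2:
   dataset      opt  params_m  params_m_plus_2
0    squad      sgd        71               73
1     imdb      sgd        92               94
2    cifar  rmsprop       436              438
3    squad  rmsprop       542              544
4    squad  rmsprop       878              880
5    squad  adagrad       368              370
6       c4     adam       512              514
7    squad      sgd       359              361
8    mnist      sgd        81               83
9    cifar      sgd       518              520
10   squad  adagrad       152              154
11   mnist  rmsprop       771              773
12   mnist  rmsprop       750              752
13   mnist  adagrad       262              264
14   mnist  adagrad       372              374
sort by params_m_plus_2 descending:
   dataset      opt  params_m  params_m_plus_2
4    squad  rmsprop       878              880
11   mnist  rmsprop       771              773
12   mnist  rmsprop       750              752
3    squad  rmsprop       542              544
9    cifar      sgd       518              520
6       c4     adam       512              514
2    cifar  rmsprop       436              438
14   mnist  adagrad       372              374
5    squad  adagrad       368              370
7    squad      sgd       359              361
13   mnist  adagrad       262              264
10   squad  adagrad       152              154
1     imdb      sgd        92               94
8    mnist      sgd        81               83
0    squad      sgd        71               73
take first 5 rows:
   dataset      opt  params_m  params_m_plus_2
4    squad  rmsprop       878              880
11   mnist  rmsprop       771              773
12   mnist  rmsprop       750              752
3    squad  rmsprop       542              544
9    cifar      sgd       518              520
pivot: rows=opt, cols=dataset, sum(params_m_plus_2):
dataset  cifar  mnist  squad
opt                         
rmsprop      0   1525   1424
sgd        520      0      0
Reading off the sum of column 'squad', we get 1424.

1424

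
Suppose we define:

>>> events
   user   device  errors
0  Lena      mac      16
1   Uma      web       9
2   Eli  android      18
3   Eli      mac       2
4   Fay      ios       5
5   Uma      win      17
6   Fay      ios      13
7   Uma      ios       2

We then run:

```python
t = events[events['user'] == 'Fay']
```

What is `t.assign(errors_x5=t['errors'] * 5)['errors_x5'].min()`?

filter rows where user == 'Fay':
  user device  errors
4  Fay    ios       5
6  Fay    ios      13
add column errors_x5 = t['errors'] * 5:
  user device  errors  errors_x5
4  Fay    ios       5         25
6  Fay    ios      13         65
Taking the min of column 'errors_x5' gives 25.

25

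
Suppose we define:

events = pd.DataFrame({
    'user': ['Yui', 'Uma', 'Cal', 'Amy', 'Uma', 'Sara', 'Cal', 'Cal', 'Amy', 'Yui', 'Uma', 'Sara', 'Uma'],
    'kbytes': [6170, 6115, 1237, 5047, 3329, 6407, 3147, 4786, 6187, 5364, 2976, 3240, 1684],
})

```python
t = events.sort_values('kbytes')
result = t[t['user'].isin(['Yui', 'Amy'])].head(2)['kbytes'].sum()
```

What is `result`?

sort by kbytes:
    user  kbytes
2    Cal    1237
12   Uma    1684
10   Uma    2976
6    Cal    3147
11  Sara    3240
4    Uma    3329
7    Cal    4786
3    Amy    5047
9    Yui    5364
1    Uma    6115
0    Yui    6170
8    Amy    6187
5   Sara    6407
filter rows where user in ['Yui', 'Amy']:
  user  kbytes
3  Amy    5047
9  Yui    5364
0  Yui    6170
8  Amy    6187
take first 2 rows:
  user  kbytes
3  Amy    5047
9  Yui    5364

10411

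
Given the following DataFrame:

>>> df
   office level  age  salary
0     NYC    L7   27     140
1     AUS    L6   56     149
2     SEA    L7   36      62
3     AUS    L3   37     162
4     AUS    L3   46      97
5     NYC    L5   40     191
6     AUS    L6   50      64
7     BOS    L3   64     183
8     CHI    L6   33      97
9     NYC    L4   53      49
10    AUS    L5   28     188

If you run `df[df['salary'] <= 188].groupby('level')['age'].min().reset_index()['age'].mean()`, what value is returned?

filter rows where salary <= 188:
   office level  age  salary
0     NYC    L7   27     140
1     AUS    L6   56     149
2     SEA    L7   36      62
3     AUS    L3   37     162
4     AUS    L3   46      97
6     AUS    L6   50      64
7     BOS    L3   64     183
8     CHI    L6   33      97
9     NYC    L4   53      49
10    AUS    L5   28     188
group by level, min of age:
level
L3    37
L4    53
L5    28
L6    33
L7    27
Name: age, dtype: int64
reset_index():
  level  age
0    L3   37
1    L4   53
2    L5   28
3    L6   33
4    L7   27
Reading off the mean of column 'age', we get 35.6.

35.6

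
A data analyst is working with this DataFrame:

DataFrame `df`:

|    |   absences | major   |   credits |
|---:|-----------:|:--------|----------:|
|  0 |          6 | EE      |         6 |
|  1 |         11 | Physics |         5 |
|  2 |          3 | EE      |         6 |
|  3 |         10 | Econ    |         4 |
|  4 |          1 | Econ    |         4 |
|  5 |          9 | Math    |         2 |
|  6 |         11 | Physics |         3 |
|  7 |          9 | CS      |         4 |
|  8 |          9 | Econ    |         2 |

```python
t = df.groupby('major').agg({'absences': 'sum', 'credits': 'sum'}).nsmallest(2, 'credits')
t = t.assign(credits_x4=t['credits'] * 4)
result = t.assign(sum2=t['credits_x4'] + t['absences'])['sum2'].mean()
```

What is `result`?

21.0

group by major: sum(absences), sum(credits):
         absences  credits
major                     
CS              9        4
EE              9       12
Econ           20       10
Math            9        2
Physics        22        8
take 2 rows with smallest credits:
       absences  credits
major                   
Math          9        2
CS            9        4
add column credits_x4 = t['credits'] * 4:
       absences  credits  credits_x4
major                               
Math          9        2           8
CS            9        4          16
add column sum2 = t['credits_x4'] + t['absences']:
       absences  credits  credits_x4  sum2
major                                     
Math          9        2           8    17
CS            9        4          16    25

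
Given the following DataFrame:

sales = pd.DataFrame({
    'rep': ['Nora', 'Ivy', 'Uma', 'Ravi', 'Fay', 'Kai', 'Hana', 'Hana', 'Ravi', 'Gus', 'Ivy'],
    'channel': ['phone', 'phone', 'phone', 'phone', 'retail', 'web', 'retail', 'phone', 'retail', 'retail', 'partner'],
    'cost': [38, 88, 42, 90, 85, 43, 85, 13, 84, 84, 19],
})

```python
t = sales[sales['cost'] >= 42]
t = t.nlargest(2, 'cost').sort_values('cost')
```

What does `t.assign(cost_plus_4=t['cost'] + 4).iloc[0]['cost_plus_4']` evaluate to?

92

filter rows where cost >= 42:
    rep channel  cost
1   Ivy   phone    88
2   Uma   phone    42
3  Ravi   phone    90
4   Fay  retail    85
5   Kai     web    43
6  Hana  retail    85
8  Ravi  retail    84
9   Gus  retail    84
take 2 rows with largest cost:
    rep channel  cost
3  Ravi   phone    90
1   Ivy   phone    88
sort by cost:
    rep channel  cost
1   Ivy   phone    88
3  Ravi   phone    90
add column cost_plus_4 = t['cost'] + 4:
    rep channel  cost  cost_plus_4
1   Ivy   phone    88           92
3  Ravi   phone    90           94
So iloc[0]['cost_plus_4'] = 92.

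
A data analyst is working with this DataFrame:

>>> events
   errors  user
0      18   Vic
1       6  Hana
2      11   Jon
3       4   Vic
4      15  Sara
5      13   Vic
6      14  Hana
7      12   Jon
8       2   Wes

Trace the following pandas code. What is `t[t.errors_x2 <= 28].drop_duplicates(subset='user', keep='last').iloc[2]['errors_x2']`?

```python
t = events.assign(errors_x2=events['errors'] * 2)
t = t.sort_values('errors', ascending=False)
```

8

add column errors_x2 = events['errors'] * 2:
   errors  user  errors_x2
0      18   Vic         36
1       6  Hana         12
2      11   Jon         22
3       4   Vic          8
4      15  Sara         30
5      13   Vic         26
6      14  Hana         28
7      12   Jon         24
8       2   Wes          4
sort by errors descending:
   errors  user  errors_x2
0      18   Vic         36
4      15  Sara         30
6      14  Hana         28
5      13   Vic         26
7      12   Jon         24
2      11   Jon         22
1       6  Hana         12
3       4   Vic          8
8       2   Wes          4
filter rows where errors_x2 <= 28:
   errors  user  errors_x2
6      14  Hana         28
5      13   Vic         26
7      12   Jon         24
2      11   Jon         22
1       6  Hana         12
3       4   Vic          8
8       2   Wes          4
drop duplicate user (keep=last):
   errors  user  errors_x2
2      11   Jon         22
1       6  Hana         12
3       4   Vic          8
8       2   Wes          4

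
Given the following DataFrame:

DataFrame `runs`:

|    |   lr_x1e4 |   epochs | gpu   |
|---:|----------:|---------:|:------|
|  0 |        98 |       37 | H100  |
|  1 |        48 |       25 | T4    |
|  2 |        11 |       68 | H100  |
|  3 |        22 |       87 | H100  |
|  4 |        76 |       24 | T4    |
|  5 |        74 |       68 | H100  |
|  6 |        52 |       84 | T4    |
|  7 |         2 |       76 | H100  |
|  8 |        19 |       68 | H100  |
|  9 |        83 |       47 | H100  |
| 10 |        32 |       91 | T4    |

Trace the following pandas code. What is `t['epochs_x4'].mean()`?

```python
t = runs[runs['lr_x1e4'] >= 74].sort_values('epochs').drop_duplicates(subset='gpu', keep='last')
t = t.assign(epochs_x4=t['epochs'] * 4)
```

filter rows where lr_x1e4 >= 74:
   lr_x1e4  epochs   gpu
0       98      37  H100
4       76      24    T4
5       74      68  H100
9       83      47  H100
sort by epochs:
   lr_x1e4  epochs   gpu
4       76      24    T4
0       98      37  H100
9       83      47  H100
5       74      68  H100
drop duplicate gpu (keep=last):
   lr_x1e4  epochs   gpu
4       76      24    T4
5       74      68  H100
add column epochs_x4 = t['epochs'] * 4:
   lr_x1e4  epochs   gpu  epochs_x4
4       76      24    T4         96
5       74      68  H100        272

184.0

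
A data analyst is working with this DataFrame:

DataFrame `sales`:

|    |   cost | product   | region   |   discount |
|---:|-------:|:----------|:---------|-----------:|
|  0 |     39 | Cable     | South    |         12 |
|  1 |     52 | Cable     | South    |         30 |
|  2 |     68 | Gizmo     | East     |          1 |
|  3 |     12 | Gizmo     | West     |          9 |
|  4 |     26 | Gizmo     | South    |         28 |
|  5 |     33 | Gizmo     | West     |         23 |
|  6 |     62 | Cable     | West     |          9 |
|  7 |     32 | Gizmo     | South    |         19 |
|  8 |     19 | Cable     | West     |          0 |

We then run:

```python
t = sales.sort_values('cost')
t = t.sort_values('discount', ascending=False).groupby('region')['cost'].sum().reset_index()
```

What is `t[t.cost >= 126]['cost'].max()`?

149

sort by cost:
   cost product region  discount
3    12   Gizmo   West         9
8    19   Cable   West         0
4    26   Gizmo  South        28
7    32   Gizmo  South        19
5    33   Gizmo   West        23
0    39   Cable  South        12
1    52   Cable  South        30
6    62   Cable   West         9
2    68   Gizmo   East         1
sort by discount descending:
   cost product region  discount
1    52   Cable  South        30
4    26   Gizmo  South        28
5    33   Gizmo   West        23
7    32   Gizmo  South        19
0    39   Cable  South        12
3    12   Gizmo   West         9
6    62   Cable   West         9
2    68   Gizmo   East         1
8    19   Cable   West         0
group by region, sum of cost:
region
East      68
South    149
West     126
Name: cost, dtype: int64
reset_index():
  region  cost
0   East    68
1  South   149
2   West   126
filter rows where cost >= 126:
  region  cost
1  South   149
2   West   126
Taking the max of column 'cost' gives 149.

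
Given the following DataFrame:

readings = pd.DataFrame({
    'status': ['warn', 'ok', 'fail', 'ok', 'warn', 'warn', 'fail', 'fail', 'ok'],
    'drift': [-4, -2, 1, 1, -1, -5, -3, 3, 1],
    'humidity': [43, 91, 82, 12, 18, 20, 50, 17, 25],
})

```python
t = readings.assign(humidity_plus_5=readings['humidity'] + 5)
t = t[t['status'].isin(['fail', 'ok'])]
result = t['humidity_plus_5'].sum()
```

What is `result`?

add column humidity_plus_5 = readings['humidity'] + 5:
  status  drift  humidity  humidity_plus_5
0   warn     -4        43               48
1     ok     -2        91               96
2   fail      1        82               87
3     ok      1        12               17
4   warn     -1        18               23
5   warn     -5        20               25
6   fail     -3        50               55
7   fail      3        17               22
8     ok      1        25               30
filter rows where status in ['fail', 'ok']:
  status  drift  humidity  humidity_plus_5
1     ok     -2        91               96
2   fail      1        82               87
3     ok      1        12               17
6   fail     -3        50               55
7   fail      3        17               22
8     ok      1        25               30
sum of column 'humidity_plus_5' → 307

307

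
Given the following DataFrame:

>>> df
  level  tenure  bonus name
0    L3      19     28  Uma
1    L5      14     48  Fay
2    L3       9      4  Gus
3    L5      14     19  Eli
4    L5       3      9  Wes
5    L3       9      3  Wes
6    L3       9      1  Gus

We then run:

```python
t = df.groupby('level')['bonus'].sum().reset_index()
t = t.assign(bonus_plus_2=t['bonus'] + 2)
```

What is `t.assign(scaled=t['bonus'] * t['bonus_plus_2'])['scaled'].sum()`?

7296

group by level, sum of bonus:
level
L3    36
L5    76
Name: bonus, dtype: int64
reset_index():
  level  bonus
0    L3     36
1    L5     76
add column bonus_plus_2 = t['bonus'] + 2:
  level  bonus  bonus_plus_2
0    L3     36            38
1    L5     76            78
add column scaled = t['bonus'] * t['bonus_plus_2']:
  level  bonus  bonus_plus_2  scaled
0    L3     36            38    1368
1    L5     76            78    5928
Then the sum of column 'scaled': 7296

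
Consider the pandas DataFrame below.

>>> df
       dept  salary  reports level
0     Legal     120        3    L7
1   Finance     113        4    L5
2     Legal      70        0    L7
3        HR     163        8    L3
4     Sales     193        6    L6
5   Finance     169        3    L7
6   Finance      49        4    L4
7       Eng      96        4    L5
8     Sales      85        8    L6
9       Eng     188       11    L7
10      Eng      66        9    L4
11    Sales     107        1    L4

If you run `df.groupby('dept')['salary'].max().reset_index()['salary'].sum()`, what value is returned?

group by dept, max of salary:
dept
Eng        188
Finance    169
HR         163
Legal      120
Sales      193
Name: salary, dtype: int64
reset_index():
      dept  salary
0      Eng     188
1  Finance     169
2       HR     163
3    Legal     120
4    Sales     193
So sum() = 833.

833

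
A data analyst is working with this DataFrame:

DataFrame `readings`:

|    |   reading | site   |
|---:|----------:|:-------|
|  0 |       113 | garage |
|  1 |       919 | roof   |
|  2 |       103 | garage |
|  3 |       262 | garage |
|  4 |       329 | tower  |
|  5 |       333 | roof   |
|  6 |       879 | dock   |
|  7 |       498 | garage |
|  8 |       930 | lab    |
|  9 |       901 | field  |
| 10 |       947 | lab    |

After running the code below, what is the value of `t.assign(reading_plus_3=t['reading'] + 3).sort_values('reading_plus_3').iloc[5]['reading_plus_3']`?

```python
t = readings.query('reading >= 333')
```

933

filter rows where reading >= 333:
    reading    site
1       919    roof
5       333    roof
6       879    dock
7       498  garage
8       930     lab
9       901   field
10      947     lab
add column reading_plus_3 = t['reading'] + 3:
    reading    site  reading_plus_3
1       919    roof             922
5       333    roof             336
6       879    dock             882
7       498  garage             501
8       930     lab             933
9       901   field             904
10      947     lab             950
sort by reading_plus_3:
    reading    site  reading_plus_3
5       333    roof             336
7       498  garage             501
6       879    dock             882
9       901   field             904
1       919    roof             922
8       930     lab             933
10      947     lab             950
Then the value at position 5, column 'reading_plus_3': 933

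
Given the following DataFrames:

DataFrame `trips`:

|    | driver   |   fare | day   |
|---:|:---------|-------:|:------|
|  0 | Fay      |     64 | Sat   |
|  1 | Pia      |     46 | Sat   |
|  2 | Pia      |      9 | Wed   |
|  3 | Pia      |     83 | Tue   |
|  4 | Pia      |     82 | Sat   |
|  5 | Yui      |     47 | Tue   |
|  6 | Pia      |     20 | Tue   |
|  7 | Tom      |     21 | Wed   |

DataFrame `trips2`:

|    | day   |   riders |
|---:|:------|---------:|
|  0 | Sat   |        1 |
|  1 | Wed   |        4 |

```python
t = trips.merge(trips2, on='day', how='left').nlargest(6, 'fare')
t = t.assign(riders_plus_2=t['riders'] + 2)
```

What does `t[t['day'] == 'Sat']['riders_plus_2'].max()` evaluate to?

merge on 'day' (how='left') → 8 rows:
  driver  fare  day  riders
0    Fay    64  Sat     1.0
1    Pia    46  Sat     1.0
2    Pia     9  Wed     4.0
3    Pia    83  Tue     NaN
4    Pia    82  Sat     1.0
5    Yui    47  Tue     NaN
6    Pia    20  Tue     NaN
7    Tom    21  Wed     4.0
take 6 rows with largest fare:
  driver  fare  day  riders
3    Pia    83  Tue     NaN
4    Pia    82  Sat     1.0
0    Fay    64  Sat     1.0
5    Yui    47  Tue     NaN
1    Pia    46  Sat     1.0
7    Tom    21  Wed     4.0
add column riders_plus_2 = t['riders'] + 2:
  driver  fare  day  riders  riders_plus_2
3    Pia    83  Tue     NaN            NaN
4    Pia    82  Sat     1.0            3.0
0    Fay    64  Sat     1.0            3.0
5    Yui    47  Tue     NaN            NaN
1    Pia    46  Sat     1.0            3.0
7    Tom    21  Wed     4.0            6.0
filter rows where day == 'Sat':
  driver  fare  day  riders  riders_plus_2
4    Pia    82  Sat     1.0            3.0
0    Fay    64  Sat     1.0            3.0
1    Pia    46  Sat     1.0            3.0

3.0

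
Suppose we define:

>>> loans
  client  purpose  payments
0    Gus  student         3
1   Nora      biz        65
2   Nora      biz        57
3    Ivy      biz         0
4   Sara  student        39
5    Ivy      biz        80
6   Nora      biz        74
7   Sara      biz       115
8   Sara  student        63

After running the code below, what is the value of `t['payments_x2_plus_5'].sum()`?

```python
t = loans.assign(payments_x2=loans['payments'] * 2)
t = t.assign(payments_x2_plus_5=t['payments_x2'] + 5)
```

add column payments_x2 = loans['payments'] * 2:
  client  purpose  payments  payments_x2
0    Gus  student         3            6
1   Nora      biz        65          130
2   Nora      biz        57          114
3    Ivy      biz         0            0
4   Sara  student        39           78
5    Ivy      biz        80          160
6   Nora      biz        74          148
7   Sara      biz       115          230
8   Sara  student        63          126
add column payments_x2_plus_5 = t['payments_x2'] + 5:
  client  purpose  payments  payments_x2  payments_x2_plus_5
0    Gus  student         3            6                  11
1   Nora      biz        65          130                 135
2   Nora      biz        57          114                 119
3    Ivy      biz         0            0                   5
4   Sara  student        39           78                  83
5    Ivy      biz        80          160                 165
6   Nora      biz        74          148                 153
7   Sara      biz       115          230                 235
8   Sara  student        63          126                 131

1037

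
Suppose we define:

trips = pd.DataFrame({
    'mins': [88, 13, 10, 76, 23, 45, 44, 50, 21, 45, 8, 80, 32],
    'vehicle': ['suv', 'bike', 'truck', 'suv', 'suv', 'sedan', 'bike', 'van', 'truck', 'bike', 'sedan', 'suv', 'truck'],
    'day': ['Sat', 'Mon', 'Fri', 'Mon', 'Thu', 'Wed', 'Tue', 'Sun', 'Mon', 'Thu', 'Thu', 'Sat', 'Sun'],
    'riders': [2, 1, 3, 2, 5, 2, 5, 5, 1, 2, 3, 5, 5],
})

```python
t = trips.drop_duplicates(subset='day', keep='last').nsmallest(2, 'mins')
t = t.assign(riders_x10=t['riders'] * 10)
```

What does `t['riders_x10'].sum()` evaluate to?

60

drop duplicate day (keep=last):
    mins vehicle  day  riders
2     10   truck  Fri       3
5     45   sedan  Wed       2
6     44    bike  Tue       5
8     21   truck  Mon       1
10     8   sedan  Thu       3
11    80     suv  Sat       5
12    32   truck  Sun       5
take 2 rows with smallest mins:
    mins vehicle  day  riders
10     8   sedan  Thu       3
2     10   truck  Fri       3
add column riders_x10 = t['riders'] * 10:
    mins vehicle  day  riders  riders_x10
10     8   sedan  Thu       3          30
2     10   truck  Fri       3          30
Then the sum of column 'riders_x10': 60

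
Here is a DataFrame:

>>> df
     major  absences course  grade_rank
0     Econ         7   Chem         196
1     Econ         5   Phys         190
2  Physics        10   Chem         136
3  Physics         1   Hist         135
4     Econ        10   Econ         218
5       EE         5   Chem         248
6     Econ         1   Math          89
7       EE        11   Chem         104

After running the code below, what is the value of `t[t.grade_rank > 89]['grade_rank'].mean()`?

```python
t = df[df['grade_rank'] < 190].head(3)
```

filter rows where grade_rank < 190:
     major  absences course  grade_rank
2  Physics        10   Chem         136
3  Physics         1   Hist         135
6     Econ         1   Math          89
7       EE        11   Chem         104
take first 3 rows:
     major  absences course  grade_rank
2  Physics        10   Chem         136
3  Physics         1   Hist         135
6     Econ         1   Math          89
filter rows where grade_rank > 89:
     major  absences course  grade_rank
2  Physics        10   Chem         136
3  Physics         1   Hist         135
Reading off the mean of column 'grade_rank', we get 135.5.

135.5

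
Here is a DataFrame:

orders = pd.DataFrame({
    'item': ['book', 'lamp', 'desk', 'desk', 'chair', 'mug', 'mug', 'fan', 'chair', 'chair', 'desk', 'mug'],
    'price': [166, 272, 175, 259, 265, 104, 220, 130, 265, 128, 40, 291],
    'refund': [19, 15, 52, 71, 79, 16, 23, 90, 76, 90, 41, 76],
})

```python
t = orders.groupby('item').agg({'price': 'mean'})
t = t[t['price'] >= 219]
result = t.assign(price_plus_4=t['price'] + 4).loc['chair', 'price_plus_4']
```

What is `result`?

223.333333333

group by item, mean of price:
            price
item             
book   166.000000
chair  219.333333
desk   158.000000
fan    130.000000
lamp   272.000000
mug    205.000000
filter rows where price >= 219:
            price
item             
chair  219.333333
lamp   272.000000
add column price_plus_4 = t['price'] + 4:
            price  price_plus_4
item                           
chair  219.333333    223.333333
lamp   272.000000    276.000000
The value at row 'chair', column 'price_plus_4' is 223.333333333.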